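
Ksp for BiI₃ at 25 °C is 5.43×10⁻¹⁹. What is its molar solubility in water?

1.19×10⁻⁵ M

BiI₃(s) ⇌ Bi³⁺(aq) + 3 I⁻(aq)
Call the molar solubility s, so that [Bi³⁺] = s and [I⁻] = 3s.
Ksp = [Bi³⁺][I⁻]^3 = s · (3s)^3 = 27s^4
27s^4 = 5.43×10⁻¹⁹  ⇒  s^4 = 2.01×10⁻²⁰
Taking the 4th root, s = 1.19×10⁻⁵ mol/L.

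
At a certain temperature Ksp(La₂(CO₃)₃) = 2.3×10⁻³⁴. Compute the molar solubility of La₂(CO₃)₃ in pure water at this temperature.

7.3×10⁻⁸ M

La₂(CO₃)₃(s) ⇌ 2 La³⁺(aq) + 3 CO₃²⁻(aq)
For each mole of La₂(CO₃)₃ that dissolves per liter, [La³⁺] = 2s and [CO₃²⁻] = 3s; let s denote this solubility.
Ksp = [La³⁺]^2[CO₃²⁻]^3 = (2s)^2 · (3s)^3 = 108s^5
108s^5 = 2.3×10⁻³⁴  ⇒  s^5 = 2.1×10⁻³⁶
s = 7.3×10⁻⁸ mol/L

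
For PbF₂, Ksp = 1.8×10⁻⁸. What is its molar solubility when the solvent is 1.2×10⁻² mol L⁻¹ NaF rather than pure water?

PbF₂(s) ⇌ Pb²⁺(aq) + 2 F⁻(aq)
The solution already contains F⁻ at 1.2×10⁻² mol L⁻¹. Let s be the molar solubility of PbF₂.
[F⁻] ≈ 1.2×10⁻² mol L⁻¹ (common ion dominates); [Pb²⁺] = s.
Ksp = [Pb²⁺][F⁻]^2 = s(1.2×10⁻²)^2
s = 1.8×10⁻⁸ / (1.2×10⁻²)^2 = 1.3×10⁻⁴
s = 1.3×10⁻⁴ mol L⁻¹

1.3×10⁻⁴ M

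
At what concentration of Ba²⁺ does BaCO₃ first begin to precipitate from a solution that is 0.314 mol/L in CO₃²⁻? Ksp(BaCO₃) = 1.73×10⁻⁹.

The threshold for precipitation is Q = Ksp.
BaCO₃(s) ⇌ Ba²⁺(aq) + CO₃²⁻(aq)
Ksp = [Ba²⁺][CO₃²⁻] = [Ba²⁺](0.314)
[Ba²⁺] = 1.73×10⁻⁹ / (0.314) = 5.51×10⁻⁹
[Ba²⁺] = 5.51×10⁻⁹ mol/L

5.51×10⁻⁹ M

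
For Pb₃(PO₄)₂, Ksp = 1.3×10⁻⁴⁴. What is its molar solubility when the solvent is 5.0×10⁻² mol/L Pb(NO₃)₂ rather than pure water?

5.1×10⁻²¹ M

Pb₃(PO₄)₂(s) ⇌ 3 Pb²⁺(aq) + 2 PO₄³⁻(aq)
Pb²⁺ is already present at 5.0×10⁻² mol/L. If s mol/L of Pb₃(PO₄)₂ dissolves, [PO₄³⁻] = 2s while [Pb²⁺] ≈ 5.0×10⁻² mol/L.
Ksp = [Pb²⁺]^3[PO₄³⁻]^2 = (5.0×10⁻²)^3(2s)^2
(2s)^2 = 1.3×10⁻⁴⁴ / (5.0×10⁻²)^3 = 1.0×10⁻⁴⁰
s = 5.1×10⁻²¹ mol/L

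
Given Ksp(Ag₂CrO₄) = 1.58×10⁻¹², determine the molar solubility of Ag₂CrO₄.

7.34×10⁻⁵ M

Ag₂CrO₄(s) ⇌ 2 Ag⁺(aq) + CrO₄²⁻(aq)
If s mol/L of Ag₂CrO₄ dissolves, [Ag⁺] = 2s and [CrO₄²⁻] = s.
Ksp = [Ag⁺]^2[CrO₄²⁻] = (2s)^2 · s = 4s^3
4s^3 = 1.58×10⁻¹²  ⇒  s^3 = 3.95×10⁻¹³
s = 7.34×10⁻⁵ mol L⁻¹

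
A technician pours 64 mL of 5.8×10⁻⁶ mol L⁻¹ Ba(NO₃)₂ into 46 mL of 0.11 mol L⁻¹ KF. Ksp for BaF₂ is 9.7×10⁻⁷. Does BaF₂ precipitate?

Total volume after mixing = 64 + 46 = 110 mL.
[Ba²⁺] = (5.8×10⁻⁶)(64)/110 = 3.4×10⁻⁶ mol L⁻¹
[F⁻] = (0.11)(46)/110 = 4.6×10⁻² mol L⁻¹
Q = [Ba²⁺][F⁻]^2 = 7.1×10⁻⁹
Q < Ksp (7.1×10⁻⁹ vs 9.7×10⁻⁷); the solution remains unsaturated and no precipitate forms.

No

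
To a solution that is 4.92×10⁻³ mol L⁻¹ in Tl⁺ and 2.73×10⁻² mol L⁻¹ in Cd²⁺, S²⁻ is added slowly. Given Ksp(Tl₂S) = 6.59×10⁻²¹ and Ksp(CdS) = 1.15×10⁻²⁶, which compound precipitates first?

CdS

A salt starts to precipitate once the ion product Q reaches its Ksp.
For Tl₂S: [S²⁻] = (Ksp/[Tl⁺]^2) = 2.72×10⁻¹⁶ mol L⁻¹
For CdS: [S²⁻] = (Ksp/[Cd²⁺]) = 4.21×10⁻²⁵ mol L⁻¹
CdS requires the lower [S²⁻], so it precipitates first.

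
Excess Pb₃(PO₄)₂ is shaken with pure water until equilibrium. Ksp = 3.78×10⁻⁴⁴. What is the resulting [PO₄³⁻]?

1.62×10⁻⁹ M

Pb₃(PO₄)₂(s) ⇌ 3 Pb²⁺(aq) + 2 PO₄³⁻(aq)
Call the molar solubility s, so that [Pb²⁺] = 3s and [PO₄³⁻] = 2s.
Ksp = [Pb²⁺]^3[PO₄³⁻]^2 = (3s)^3 · (2s)^2 = 108s^5 = 3.78×10⁻⁴⁴
s = 8.11×10⁻¹⁰ mol L⁻¹
[PO₄³⁻] = 2s = 1.62×10⁻⁹ mol L⁻¹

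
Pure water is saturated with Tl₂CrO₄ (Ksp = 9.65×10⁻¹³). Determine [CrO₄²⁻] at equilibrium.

6.23×10⁻⁵ M

Tl₂CrO₄(s) ⇌ 2 Tl⁺(aq) + CrO₄²⁻(aq)
With molar solubility s: [Tl⁺] = 2s, [CrO₄²⁻] = s.
Ksp = [Tl⁺]^2[CrO₄²⁻] = (2s)^2 · s = 4s^3 = 9.65×10⁻¹³
s = 6.23×10⁻⁵ mol L⁻¹
[CrO₄²⁻] = s = 6.23×10⁻⁵ mol L⁻¹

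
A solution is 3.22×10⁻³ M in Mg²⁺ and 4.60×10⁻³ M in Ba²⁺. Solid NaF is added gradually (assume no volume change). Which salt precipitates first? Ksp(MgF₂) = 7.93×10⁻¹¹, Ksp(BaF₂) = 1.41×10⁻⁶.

MgF₂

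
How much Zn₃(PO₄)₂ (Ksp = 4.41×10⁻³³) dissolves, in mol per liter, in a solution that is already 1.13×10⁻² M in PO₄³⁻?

Zn₃(PO₄)₂(s) ⇌ 3 Zn²⁺(aq) + 2 PO₄³⁻(aq)
With PO₄³⁻ already at 1.13×10⁻² M and s small, take [PO₄³⁻] ≈ 1.13×10⁻² M and [Zn²⁺] = 3s.
Ksp = [Zn²⁺]^3[PO₄³⁻]^2 = (3s)^3(1.13×10⁻²)^2
(3s)^3 = 4.41×10⁻³³ / (1.13×10⁻²)^2 = 3.45×10⁻²⁹
s = 1.09×10⁻¹⁰ M

1.09×10⁻¹⁰ M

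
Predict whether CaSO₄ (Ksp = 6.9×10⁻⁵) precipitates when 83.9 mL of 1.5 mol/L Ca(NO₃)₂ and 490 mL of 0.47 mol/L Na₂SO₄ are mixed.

The combined volume is 573.9 mL.
[Ca²⁺] = (1.5)(83.9)/573.9 = 0.22 mol/L
[SO₄²⁻] = (0.47)(490)/573.9 = 0.40 mol/L
Q = [Ca²⁺][SO₄²⁻] = 8.8×10⁻²
Since Q (8.8×10⁻²) exceeds Ksp (6.9×10⁻⁵), CaSO₄ will precipitate.

Yes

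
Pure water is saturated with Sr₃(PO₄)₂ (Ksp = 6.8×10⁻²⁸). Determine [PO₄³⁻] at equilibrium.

Sr₃(PO₄)₂(s) ⇌ 3 Sr²⁺(aq) + 2 PO₄³⁻(aq)
With molar solubility s: [Sr²⁺] = 3s, [PO₄³⁻] = 2s.
Ksp = [Sr²⁺]^3[PO₄³⁻]^2 = (3s)^3 · (2s)^2 = 108s^5 = 6.8×10⁻²⁸
s = 1.4×10⁻⁶ mol L⁻¹
[PO₄³⁻] = 2s = 2.9×10⁻⁶ mol L⁻¹

2.9×10⁻⁶ M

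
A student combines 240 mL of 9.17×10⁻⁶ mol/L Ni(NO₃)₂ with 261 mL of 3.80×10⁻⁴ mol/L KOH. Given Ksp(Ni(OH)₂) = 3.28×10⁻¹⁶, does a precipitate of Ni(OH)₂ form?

Yes

After mixing, V = 240 mL + 261 mL = 501 mL.
[Ni²⁺] = (9.17×10⁻⁶)(240)/501 = 4.39×10⁻⁶ mol/L
[OH⁻] = (3.80×10⁻⁴)(261)/501 = 1.98×10⁻⁴ mol/L
Q = [Ni²⁺][OH⁻]^2 = 1.72×10⁻¹³
Q = 1.72×10⁻¹³ > Ksp = 3.28×10⁻¹⁶, so the solution is supersaturated and Ni(OH)₂ precipitates.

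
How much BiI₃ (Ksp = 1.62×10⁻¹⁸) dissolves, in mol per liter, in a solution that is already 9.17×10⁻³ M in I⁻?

2.10×10⁻¹² M

BiI₃(s) ⇌ Bi³⁺(aq) + 3 I⁻(aq)
The solution already contains I⁻ at 9.17×10⁻³ M. Let s be the molar solubility of BiI₃.
[I⁻] ≈ 9.17×10⁻³ M (common ion dominates); [Bi³⁺] = s.
Ksp = [Bi³⁺][I⁻]^3 = s(9.17×10⁻³)^3
s = 1.62×10⁻¹⁸ / (9.17×10⁻³)^3 = 2.10×10⁻¹²
s = 2.10×10⁻¹² M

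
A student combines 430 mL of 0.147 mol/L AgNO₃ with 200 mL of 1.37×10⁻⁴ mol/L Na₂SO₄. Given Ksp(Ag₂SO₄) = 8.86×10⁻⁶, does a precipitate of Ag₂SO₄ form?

No

The combined volume is 630 mL.
[Ag⁺] = (0.147)(430)/630 = 0.100 mol/L
[SO₄²⁻] = (1.37×10⁻⁴)(200)/630 = 4.35×10⁻⁵ mol/L
Q = [Ag⁺]^2[SO₄²⁻] = 4.38×10⁻⁷
Q = 4.38×10⁻⁷ < Ksp = 8.86×10⁻⁶, so the solution is unsaturated and no precipitate forms.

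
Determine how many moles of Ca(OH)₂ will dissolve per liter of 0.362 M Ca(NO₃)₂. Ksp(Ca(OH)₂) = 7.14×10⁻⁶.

2.22×10⁻³ M

Ca(OH)₂(s) ⇌ Ca²⁺(aq) + 2 OH⁻(aq)
Let s be the solubility of Ca(OH)₂ here. The common ion gives [Ca²⁺] ≈ 0.362 M, and [OH⁻] = 2s.
Ksp = [Ca²⁺][OH⁻]^2 = (0.362)(2s)^2
(2s)^2 = 7.14×10⁻⁶ / (0.362) = 1.97×10⁻⁵
s = 2.22×10⁻³ M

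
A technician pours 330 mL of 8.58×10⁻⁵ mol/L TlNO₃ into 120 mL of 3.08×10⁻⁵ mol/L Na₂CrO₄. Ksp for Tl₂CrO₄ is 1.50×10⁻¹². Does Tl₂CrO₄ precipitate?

No

Total volume after mixing = 330 + 120 = 450 mL.
[Tl⁺] = (8.58×10⁻⁵)(330)/450 = 6.29×10⁻⁵ mol/L
[CrO₄²⁻] = (3.08×10⁻⁵)(120)/450 = 8.21×10⁻⁶ mol/L
Q = [Tl⁺]^2[CrO₄²⁻] = 3.25×10⁻¹⁴
Q < Ksp (3.25×10⁻¹⁴ vs 1.50×10⁻¹²); the solution remains unsaturated and no precipitate forms.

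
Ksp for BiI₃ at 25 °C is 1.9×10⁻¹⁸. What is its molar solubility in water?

1.6×10⁻⁵ M

BiI₃(s) ⇌ Bi³⁺(aq) + 3 I⁻(aq)
If s mol/L of BiI₃ dissolves, [Bi³⁺] = s and [I⁻] = 3s.
Ksp = [Bi³⁺][I⁻]^3 = s · (3s)^3 = 27s^4
27s^4 = 1.9×10⁻¹⁸  ⇒  s^4 = 7.0×10⁻²⁰
s = 1.6×10⁻⁵ M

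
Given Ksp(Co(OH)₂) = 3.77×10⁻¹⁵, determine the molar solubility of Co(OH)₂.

Co(OH)₂(s) ⇌ Co²⁺(aq) + 2 OH⁻(aq)
For each mole of Co(OH)₂ that dissolves per liter, [Co²⁺] = s and [OH⁻] = 2s; let s denote this solubility.
Ksp = [Co²⁺][OH⁻]^2 = s · (2s)^2 = 4s^3
4s^3 = 3.77×10⁻¹⁵  ⇒  s^3 = 9.43×10⁻¹⁶
s = (9.43×10⁻¹⁶)^(1/3) = 9.80×10⁻⁶ mol/L

9.80×10⁻⁶ M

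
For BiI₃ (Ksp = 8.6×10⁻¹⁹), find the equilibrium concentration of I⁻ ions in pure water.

4.0×10⁻⁵ M

BiI₃(s) ⇌ Bi³⁺(aq) + 3 I⁻(aq)
For each mole of BiI₃ that dissolves per liter, [Bi³⁺] = s and [I⁻] = 3s; let s denote this solubility.
Ksp = [Bi³⁺][I⁻]^3 = s · (3s)^3 = 27s^4 = 8.6×10⁻¹⁹
s = 1.3×10⁻⁵ mol L⁻¹
[I⁻] = 3s = 4.0×10⁻⁵ mol L⁻¹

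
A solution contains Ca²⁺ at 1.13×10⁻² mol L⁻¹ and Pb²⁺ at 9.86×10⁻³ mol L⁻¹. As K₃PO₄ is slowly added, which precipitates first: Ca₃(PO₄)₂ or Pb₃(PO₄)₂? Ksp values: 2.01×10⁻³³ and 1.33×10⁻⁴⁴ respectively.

Pb₃(PO₄)₂

Precipitation begins when Q = Ksp.
For Ca₃(PO₄)₂: [PO₄³⁻] = (Ksp/[Ca²⁺]^3)^(1/2) = 3.73×10⁻¹⁴ mol L⁻¹
For Pb₃(PO₄)₂: [PO₄³⁻] = (Ksp/[Pb²⁺]^3)^(1/2) = 1.18×10⁻¹⁹ mol L⁻¹
Pb₃(PO₄)₂ requires the lower [PO₄³⁻], so it precipitates first.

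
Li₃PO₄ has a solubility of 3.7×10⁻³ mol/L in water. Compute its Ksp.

Li₃PO₄(s) ⇌ 3 Li⁺(aq) + PO₄³⁻(aq)
Call the molar solubility s, so that [Li⁺] = 3s and [PO₄³⁻] = s.
Ksp = [Li⁺]^3[PO₄³⁻] = (3s)^3 · s = 27s^4
Ksp = 27 × (3.7×10⁻³)^4 = 5.1×10⁻⁹

Ksp = 5.1×10⁻⁹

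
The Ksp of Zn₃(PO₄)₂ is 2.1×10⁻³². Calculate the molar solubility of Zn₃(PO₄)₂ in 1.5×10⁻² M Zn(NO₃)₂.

Zn₃(PO₄)₂(s) ⇌ 3 Zn²⁺(aq) + 2 PO₄³⁻(aq)
Let s be the solubility of Zn₃(PO₄)₂ here. The common ion gives [Zn²⁺] ≈ 1.5×10⁻² M, and [PO₄³⁻] = 2s.
Ksp = [Zn²⁺]^3[PO₄³⁻]^2 = (1.5×10⁻²)^3(2s)^2
(2s)^2 = 2.1×10⁻³² / (1.5×10⁻²)^3 = 6.2×10⁻²⁷
s = 3.9×10⁻¹⁴ M

3.9×10⁻¹⁴ M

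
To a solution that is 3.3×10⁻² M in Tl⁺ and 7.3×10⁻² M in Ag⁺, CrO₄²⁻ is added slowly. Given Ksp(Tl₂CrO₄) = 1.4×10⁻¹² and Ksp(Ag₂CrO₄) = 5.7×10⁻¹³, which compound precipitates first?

A salt starts to precipitate once the ion product Q reaches its Ksp.
For Tl₂CrO₄: [CrO₄²⁻] = (Ksp/[Tl⁺]^2) = 1.3×10⁻⁹ M
For Ag₂CrO₄: [CrO₄²⁻] = (Ksp/[Ag⁺]^2) = 1.1×10⁻¹⁰ M
Ag₂CrO₄ requires the lower [CrO₄²⁻], so it precipitates first.

Ag₂CrO₄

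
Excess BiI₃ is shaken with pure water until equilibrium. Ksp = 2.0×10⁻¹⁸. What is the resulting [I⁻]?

4.9×10⁻⁵ M

BiI₃(s) ⇌ Bi³⁺(aq) + 3 I⁻(aq)
Let s be the molar solubility. Then [Bi³⁺] = s and [I⁻] = 3s.
Ksp = [Bi³⁺][I⁻]^3 = s · (3s)^3 = 27s^4 = 2.0×10⁻¹⁸
s = 1.6×10⁻⁵ mol L⁻¹
[I⁻] = 3s = 4.9×10⁻⁵ mol L⁻¹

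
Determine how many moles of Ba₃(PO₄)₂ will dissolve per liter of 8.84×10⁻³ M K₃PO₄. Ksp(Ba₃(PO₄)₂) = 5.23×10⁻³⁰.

1.35×10⁻⁹ M

Ba₃(PO₄)₂(s) ⇌ 3 Ba²⁺(aq) + 2 PO₄³⁻(aq)
Let s be the solubility of Ba₃(PO₄)₂ here. The common ion gives [PO₄³⁻] ≈ 8.84×10⁻³ M, and [Ba²⁺] = 3s.
Ksp = [Ba²⁺]^3[PO₄³⁻]^2 = (3s)^3(8.84×10⁻³)^2
(3s)^3 = 5.23×10⁻³⁰ / (8.84×10⁻³)^2 = 6.69×10⁻²⁶
s = 1.35×10⁻⁹ M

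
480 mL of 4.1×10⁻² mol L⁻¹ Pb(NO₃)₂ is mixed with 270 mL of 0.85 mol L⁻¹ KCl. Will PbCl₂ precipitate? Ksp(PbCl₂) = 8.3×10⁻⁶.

After mixing, V = 480 mL + 270 mL = 750 mL.
[Pb²⁺] = (4.1×10⁻²)(480)/750 = 2.6×10⁻² mol L⁻¹
[Cl⁻] = (0.85)(270)/750 = 0.31 mol L⁻¹
Q = [Pb²⁺][Cl⁻]^2 = 2.5×10⁻³
Because Q > Ksp (2.5×10⁻³ vs 8.3×10⁻⁶), a precipitate of PbCl₂ forms.

Yes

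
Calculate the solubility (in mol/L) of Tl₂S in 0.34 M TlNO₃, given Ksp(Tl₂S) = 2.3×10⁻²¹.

Tl₂S(s) ⇌ 2 Tl⁺(aq) + S²⁻(aq)
With Tl⁺ already at 0.34 M and s small, take [Tl⁺] ≈ 0.34 M and [S²⁻] = s.
Ksp = [Tl⁺]^2[S²⁻] = (0.34)^2s
s = 2.3×10⁻²¹ / (0.34)^2 = 2.0×10⁻²⁰
s = 2.0×10⁻²⁰ M

2.0×10⁻²⁰ M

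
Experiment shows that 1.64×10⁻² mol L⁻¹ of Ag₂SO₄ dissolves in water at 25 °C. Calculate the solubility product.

Ag₂SO₄(s) ⇌ 2 Ag⁺(aq) + SO₄²⁻(aq)
If s mol/L of Ag₂SO₄ dissolves, [Ag⁺] = 2s and [SO₄²⁻] = s.
Ksp = [Ag⁺]^2[SO₄²⁻] = (2s)^2 · s = 4s^3
Ksp = 4 × (1.64×10⁻²)^3 = 1.76×10⁻⁵

Ksp = 1.76×10⁻⁵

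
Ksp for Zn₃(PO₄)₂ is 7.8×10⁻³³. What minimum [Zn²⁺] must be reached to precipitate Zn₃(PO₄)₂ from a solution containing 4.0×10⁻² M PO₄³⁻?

A salt starts to precipitate once the ion product Q reaches its Ksp.
Zn₃(PO₄)₂(s) ⇌ 3 Zn²⁺(aq) + 2 PO₄³⁻(aq)
Ksp = [Zn²⁺]^3[PO₄³⁻]^2 = [Zn²⁺]^3(4.0×10⁻²)^2
[Zn²⁺]^3 = 7.8×10⁻³³ / (4.0×10⁻²)^2 = 4.9×10⁻³⁰
[Zn²⁺] = 1.7×10⁻¹⁰ M

1.7×10⁻¹⁰ M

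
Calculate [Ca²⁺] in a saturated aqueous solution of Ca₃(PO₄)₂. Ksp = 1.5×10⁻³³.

Ca₃(PO₄)₂(s) ⇌ 3 Ca²⁺(aq) + 2 PO₄³⁻(aq)
Let s be the molar solubility. Then [Ca²⁺] = 3s and [PO₄³⁻] = 2s.
Ksp = [Ca²⁺]^3[PO₄³⁻]^2 = (3s)^3 · (2s)^2 = 108s^5 = 1.5×10⁻³³
s = 1.1×10⁻⁷ M
[Ca²⁺] = 3s = 3.2×10⁻⁷ M

3.2×10⁻⁷ M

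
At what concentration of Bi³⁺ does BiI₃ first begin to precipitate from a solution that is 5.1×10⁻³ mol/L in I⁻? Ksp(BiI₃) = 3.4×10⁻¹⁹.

2.6×10⁻¹² M

The threshold for precipitation is Q = Ksp.
BiI₃(s) ⇌ Bi³⁺(aq) + 3 I⁻(aq)
Ksp = [Bi³⁺][I⁻]^3 = [Bi³⁺](5.1×10⁻³)^3
[Bi³⁺] = 3.4×10⁻¹⁹ / (5.1×10⁻³)^3 = 2.6×10⁻¹²
[Bi³⁺] = 2.6×10⁻¹² mol/L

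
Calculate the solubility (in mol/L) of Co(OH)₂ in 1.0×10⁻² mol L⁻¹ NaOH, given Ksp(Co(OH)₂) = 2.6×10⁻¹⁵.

2.6×10⁻¹¹ M

Co(OH)₂(s) ⇌ Co²⁺(aq) + 2 OH⁻(aq)
With OH⁻ already at 1.0×10⁻² mol L⁻¹ and s small, take [OH⁻] ≈ 1.0×10⁻² mol L⁻¹ and [Co²⁺] = s.
Ksp = [Co²⁺][OH⁻]^2 = s(1.0×10⁻²)^2
s = 2.6×10⁻¹⁵ / (1.0×10⁻²)^2 = 2.6×10⁻¹¹
s = 2.6×10⁻¹¹ mol L⁻¹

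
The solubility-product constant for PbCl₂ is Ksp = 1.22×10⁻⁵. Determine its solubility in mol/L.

1.45×10⁻² M

PbCl₂(s) ⇌ Pb²⁺(aq) + 2 Cl⁻(aq)
Let s be the molar solubility. Then [Pb²⁺] = s and [Cl⁻] = 2s.
Ksp = [Pb²⁺][Cl⁻]^2 = s · (2s)^2 = 4s^3
4s^3 = 1.22×10⁻⁵  ⇒  s^3 = 3.05×10⁻⁶
s = (3.05×10⁻⁶)^(1/3) = 1.45×10⁻² mol L⁻¹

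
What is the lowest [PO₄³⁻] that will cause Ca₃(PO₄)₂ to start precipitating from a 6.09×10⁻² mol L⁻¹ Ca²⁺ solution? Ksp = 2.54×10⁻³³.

3.35×10⁻¹⁵ M

A salt starts to precipitate once the ion product Q reaches its Ksp.
Ca₃(PO₄)₂(s) ⇌ 3 Ca²⁺(aq) + 2 PO₄³⁻(aq)
Ksp = [Ca²⁺]^3[PO₄³⁻]^2 = [PO₄³⁻]^2(6.09×10⁻²)^3
[PO₄³⁻]^2 = 2.54×10⁻³³ / (6.09×10⁻²)^3 = 1.12×10⁻²⁹
[PO₄³⁻] = 3.35×10⁻¹⁵ mol L⁻¹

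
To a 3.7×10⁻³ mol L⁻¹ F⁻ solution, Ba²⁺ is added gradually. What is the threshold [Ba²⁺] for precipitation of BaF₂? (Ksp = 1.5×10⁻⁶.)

0.11 M

A salt starts to precipitate once the ion product Q reaches its Ksp.
BaF₂(s) ⇌ Ba²⁺(aq) + 2 F⁻(aq)
Ksp = [Ba²⁺][F⁻]^2 = [Ba²⁺](3.7×10⁻³)^2
[Ba²⁺] = 1.5×10⁻⁶ / (3.7×10⁻³)^2 = 0.11
[Ba²⁺] = 0.11 mol L⁻¹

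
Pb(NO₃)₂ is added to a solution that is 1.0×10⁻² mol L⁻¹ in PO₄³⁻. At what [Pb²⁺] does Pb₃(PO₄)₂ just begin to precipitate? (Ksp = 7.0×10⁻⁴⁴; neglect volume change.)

8.9×10⁻¹⁴ M

The threshold for precipitation is Q = Ksp.
Pb₃(PO₄)₂(s) ⇌ 3 Pb²⁺(aq) + 2 PO₄³⁻(aq)
Ksp = [Pb²⁺]^3[PO₄³⁻]^2 = [Pb²⁺]^3(1.0×10⁻²)^2
[Pb²⁺]^3 = 7.0×10⁻⁴⁴ / (1.0×10⁻²)^2 = 7.0×10⁻⁴⁰
[Pb²⁺] = 8.9×10⁻¹⁴ mol L⁻¹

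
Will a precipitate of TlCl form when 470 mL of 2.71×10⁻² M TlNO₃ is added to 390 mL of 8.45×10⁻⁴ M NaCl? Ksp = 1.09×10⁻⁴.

No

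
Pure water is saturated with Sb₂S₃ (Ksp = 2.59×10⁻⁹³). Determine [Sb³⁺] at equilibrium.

2.38×10⁻¹⁹ M

Sb₂S₃(s) ⇌ 2 Sb³⁺(aq) + 3 S²⁻(aq)
If s mol/L of Sb₂S₃ dissolves, [Sb³⁺] = 2s and [S²⁻] = 3s.
Ksp = [Sb³⁺]^2[S²⁻]^3 = (2s)^2 · (3s)^3 = 108s^5 = 2.59×10⁻⁹³
s = 1.19×10⁻¹⁹ mol/L
[Sb³⁺] = 2s = 2.38×10⁻¹⁹ mol/L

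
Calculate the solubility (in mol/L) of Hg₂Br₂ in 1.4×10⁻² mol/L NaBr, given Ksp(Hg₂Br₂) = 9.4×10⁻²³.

Hg₂Br₂(s) ⇌ Hg₂²⁺(aq) + 2 Br⁻(aq)
The solution already contains Br⁻ at 1.4×10⁻² mol/L. Let s be the molar solubility of Hg₂Br₂.
[Br⁻] ≈ 1.4×10⁻² mol/L (common ion dominates); [Hg₂²⁺] = s.
Ksp = [Hg₂²⁺][Br⁻]^2 = s(1.4×10⁻²)^2
s = 9.4×10⁻²³ / (1.4×10⁻²)^2 = 4.8×10⁻¹⁹
s = 4.8×10⁻¹⁹ mol/L

4.8×10⁻¹⁹ M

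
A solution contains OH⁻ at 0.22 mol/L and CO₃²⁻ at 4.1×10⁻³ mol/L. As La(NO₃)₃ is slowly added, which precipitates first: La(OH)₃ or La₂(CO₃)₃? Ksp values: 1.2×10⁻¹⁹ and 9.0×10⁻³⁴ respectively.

Precipitation begins when Q = Ksp.
For La(OH)₃: [La³⁺] = (Ksp/[OH⁻]^3) = 1.1×10⁻¹⁷ mol/L
For La₂(CO₃)₃: [La³⁺] = (Ksp/[CO₃²⁻]^3)^(1/2) = 1.1×10⁻¹³ mol/L
The smaller threshold [La³⁺] is reached first, so La(OH)₃ precipitates first.

La(OH)₃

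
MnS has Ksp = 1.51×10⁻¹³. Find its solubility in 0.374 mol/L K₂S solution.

MnS(s) ⇌ Mn²⁺(aq) + S²⁻(aq)
Let s be the solubility of MnS here. The common ion gives [S²⁻] ≈ 0.374 mol/L, and [Mn²⁺] = s.
Ksp = [Mn²⁺][S²⁻] = s(0.374)
s = 1.51×10⁻¹³ / (0.374) = 4.04×10⁻¹³
s = 4.04×10⁻¹³ mol/L

4.04×10⁻¹³ M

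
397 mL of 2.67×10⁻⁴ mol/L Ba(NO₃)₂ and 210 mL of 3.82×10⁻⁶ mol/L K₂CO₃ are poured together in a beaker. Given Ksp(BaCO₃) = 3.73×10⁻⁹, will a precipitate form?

No

The combined volume is 607 mL.
[Ba²⁺] = (2.67×10⁻⁴)(397)/607 = 1.75×10⁻⁴ mol/L
[CO₃²⁻] = (3.82×10⁻⁶)(210)/607 = 1.32×10⁻⁶ mol/L
Q = [Ba²⁺][CO₃²⁻] = 2.31×10⁻¹⁰
Q < Ksp (2.31×10⁻¹⁰ vs 3.73×10⁻⁹); the solution remains unsaturated and no precipitate forms.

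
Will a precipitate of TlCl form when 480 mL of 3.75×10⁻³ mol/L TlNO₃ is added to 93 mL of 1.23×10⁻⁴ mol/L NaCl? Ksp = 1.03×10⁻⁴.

After mixing, V = 480 mL + 93 mL = 573 mL.
[Tl⁺] = (3.75×10⁻³)(480)/573 = 3.14×10⁻³ mol/L
[Cl⁻] = (1.23×10⁻⁴)(93)/573 = 2.00×10⁻⁵ mol/L
Q = [Tl⁺][Cl⁻] = 6.27×10⁻⁸
Q < Ksp (6.27×10⁻⁸ vs 1.03×10⁻⁴); the solution remains unsaturated and no precipitate forms.

No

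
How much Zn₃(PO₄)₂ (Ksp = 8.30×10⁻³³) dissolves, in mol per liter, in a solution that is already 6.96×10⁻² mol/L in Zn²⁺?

2.48×10⁻¹⁵ M

Zn₃(PO₄)₂(s) ⇌ 3 Zn²⁺(aq) + 2 PO₄³⁻(aq)
With Zn²⁺ already at 6.96×10⁻² mol/L and s small, take [Zn²⁺] ≈ 6.96×10⁻² mol/L and [PO₄³⁻] = 2s.
Ksp = [Zn²⁺]^3[PO₄³⁻]^2 = (6.96×10⁻²)^3(2s)^2
(2s)^2 = 8.30×10⁻³³ / (6.96×10⁻²)^3 = 2.46×10⁻²⁹
s = 2.48×10⁻¹⁵ mol/L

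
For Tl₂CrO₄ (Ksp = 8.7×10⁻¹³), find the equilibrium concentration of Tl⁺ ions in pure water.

Tl₂CrO₄(s) ⇌ 2 Tl⁺(aq) + CrO₄²⁻(aq)
Let s be the molar solubility. Then [Tl⁺] = 2s and [CrO₄²⁻] = s.
Ksp = [Tl⁺]^2[CrO₄²⁻] = (2s)^2 · s = 4s^3 = 8.7×10⁻¹³
s = 6.0×10⁻⁵ mol/L
[Tl⁺] = 2s = 1.2×10⁻⁴ mol/L

1.2×10⁻⁴ M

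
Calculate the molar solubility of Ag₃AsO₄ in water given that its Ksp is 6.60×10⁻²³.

Ag₃AsO₄(s) ⇌ 3 Ag⁺(aq) + AsO₄³⁻(aq)
If s mol/L of Ag₃AsO₄ dissolves, [Ag⁺] = 3s and [AsO₄³⁻] = s.
Ksp = [Ag⁺]^3[AsO₄³⁻] = (3s)^3 · s = 27s^4
27s^4 = 6.60×10⁻²³  ⇒  s^4 = 2.44×10⁻²⁴
s = 1.25×10⁻⁶ mol/L

1.25×10⁻⁶ M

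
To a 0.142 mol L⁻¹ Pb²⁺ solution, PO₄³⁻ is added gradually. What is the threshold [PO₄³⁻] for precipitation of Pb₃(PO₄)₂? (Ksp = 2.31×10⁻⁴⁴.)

2.84×10⁻²¹ M

Precipitation of each salt begins when its ion product equals Ksp.
Pb₃(PO₄)₂(s) ⇌ 3 Pb²⁺(aq) + 2 PO₄³⁻(aq)
Ksp = [Pb²⁺]^3[PO₄³⁻]^2 = [PO₄³⁻]^2(0.142)^3
[PO₄³⁻]^2 = 2.31×10⁻⁴⁴ / (0.142)^3 = 8.07×10⁻⁴²
[PO₄³⁻] = 2.84×10⁻²¹ mol L⁻¹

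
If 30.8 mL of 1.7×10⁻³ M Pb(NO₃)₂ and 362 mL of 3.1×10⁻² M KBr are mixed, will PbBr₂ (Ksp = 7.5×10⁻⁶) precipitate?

The combined volume is 392.8 mL.
[Pb²⁺] = (1.7×10⁻³)(30.8)/392.8 = 1.3×10⁻⁴ M
[Br⁻] = (3.1×10⁻²)(362)/392.8 = 2.9×10⁻² M
Q = [Pb²⁺][Br⁻]^2 = 1.1×10⁻⁷
Q < Ksp (1.1×10⁻⁷ vs 7.5×10⁻⁶); the solution remains unsaturated and no precipitate forms.

No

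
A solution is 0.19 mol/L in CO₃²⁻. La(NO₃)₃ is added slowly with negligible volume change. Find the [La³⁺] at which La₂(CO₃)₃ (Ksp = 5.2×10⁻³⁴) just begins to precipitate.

2.8×10⁻¹⁶ M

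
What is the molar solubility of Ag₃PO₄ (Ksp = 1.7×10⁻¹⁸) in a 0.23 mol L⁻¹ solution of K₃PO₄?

Ag₃PO₄(s) ⇌ 3 Ag⁺(aq) + PO₄³⁻(aq)
With PO₄³⁻ already at 0.23 mol L⁻¹ and s small, take [PO₄³⁻] ≈ 0.23 mol L⁻¹ and [Ag⁺] = 3s.
Ksp = [Ag⁺]^3[PO₄³⁻] = (3s)^3(0.23)
(3s)^3 = 1.7×10⁻¹⁸ / (0.23) = 7.4×10⁻¹⁸
s = 6.5×10⁻⁷ mol L⁻¹

6.5×10⁻⁷ M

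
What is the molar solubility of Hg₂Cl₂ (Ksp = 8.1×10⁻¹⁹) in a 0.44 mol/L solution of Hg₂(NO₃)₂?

Hg₂Cl₂(s) ⇌ Hg₂²⁺(aq) + 2 Cl⁻(aq)
The solution already contains Hg₂²⁺ at 0.44 mol/L. Let s be the molar solubility of Hg₂Cl₂.
[Hg₂²⁺] ≈ 0.44 mol/L (common ion dominates); [Cl⁻] = 2s.
Ksp = [Hg₂²⁺][Cl⁻]^2 = (0.44)(2s)^2
(2s)^2 = 8.1×10⁻¹⁹ / (0.44) = 1.8×10⁻¹⁸
s = 6.8×10⁻¹⁰ mol/L

6.8×10⁻¹⁰ M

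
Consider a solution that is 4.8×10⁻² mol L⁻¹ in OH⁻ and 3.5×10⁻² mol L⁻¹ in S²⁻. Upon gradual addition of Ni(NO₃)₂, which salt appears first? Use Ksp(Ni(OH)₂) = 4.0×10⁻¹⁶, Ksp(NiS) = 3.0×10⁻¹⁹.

Each salt precipitates once Q = Ksp for that salt.
For Ni(OH)₂: [Ni²⁺] = (Ksp/[OH⁻]^2) = 1.7×10⁻¹³ mol L⁻¹
For NiS: [Ni²⁺] = (Ksp/[S²⁻]) = 8.6×10⁻¹⁸ mol L⁻¹
Since NiS needs less Ni²⁺ to reach saturation, it precipitates first.

NiS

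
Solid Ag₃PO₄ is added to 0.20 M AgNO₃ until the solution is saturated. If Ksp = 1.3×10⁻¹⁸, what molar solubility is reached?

1.6×10⁻¹⁶ M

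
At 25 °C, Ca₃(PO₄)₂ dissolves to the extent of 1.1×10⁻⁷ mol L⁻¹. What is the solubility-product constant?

Ksp = 1.7×10⁻³³

Ca₃(PO₄)₂(s) ⇌ 3 Ca²⁺(aq) + 2 PO₄³⁻(aq)
With molar solubility s: [Ca²⁺] = 3s, [PO₄³⁻] = 2s.
Ksp = [Ca²⁺]^3[PO₄³⁻]^2 = (3s)^3 · (2s)^2 = 108s^5
Ksp = 108 × (1.1×10⁻⁷)^5 = 1.7×10⁻³³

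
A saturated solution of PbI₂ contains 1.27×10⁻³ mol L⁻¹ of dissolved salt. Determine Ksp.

PbI₂(s) ⇌ Pb²⁺(aq) + 2 I⁻(aq)
For each mole of PbI₂ that dissolves per liter, [Pb²⁺] = s and [I⁻] = 2s; let s denote this solubility.
Ksp = [Pb²⁺][I⁻]^2 = s · (2s)^2 = 4s^3
Ksp = 4 × (1.27×10⁻³)^3 = 8.19×10⁻⁹

Ksp = 8.19×10⁻⁹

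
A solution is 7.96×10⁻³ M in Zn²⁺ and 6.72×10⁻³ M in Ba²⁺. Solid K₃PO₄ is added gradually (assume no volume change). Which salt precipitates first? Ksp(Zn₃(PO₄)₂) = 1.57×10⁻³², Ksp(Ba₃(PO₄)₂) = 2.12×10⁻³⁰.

The threshold for precipitation is Q = Ksp.
For Zn₃(PO₄)₂: [PO₄³⁻] = (Ksp/[Zn²⁺]^3)^(1/2) = 1.76×10⁻¹³ M
For Ba₃(PO₄)₂: [PO₄³⁻] = (Ksp/[Ba²⁺]^3)^(1/2) = 2.64×10⁻¹² M
Since Zn₃(PO₄)₂ needs less PO₄³⁻ to reach saturation, it precipitates first.

Zn₃(PO₄)₂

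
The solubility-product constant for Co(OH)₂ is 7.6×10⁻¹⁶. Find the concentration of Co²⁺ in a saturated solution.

5.7×10⁻⁶ M

Co(OH)₂(s) ⇌ Co²⁺(aq) + 2 OH⁻(aq)
If s mol/L of Co(OH)₂ dissolves, [Co²⁺] = s and [OH⁻] = 2s.
Ksp = [Co²⁺][OH⁻]^2 = s · (2s)^2 = 4s^3 = 7.6×10⁻¹⁶
s = 5.7×10⁻⁶ mol L⁻¹
[Co²⁺] = s = 5.7×10⁻⁶ mol L⁻¹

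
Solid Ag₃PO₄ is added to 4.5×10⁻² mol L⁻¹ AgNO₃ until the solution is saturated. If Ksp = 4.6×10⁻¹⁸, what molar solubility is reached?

Ag₃PO₄(s) ⇌ 3 Ag⁺(aq) + PO₄³⁻(aq)
The solution already contains Ag⁺ at 4.5×10⁻² mol L⁻¹. Let s be the molar solubility of Ag₃PO₄.
[Ag⁺] ≈ 4.5×10⁻² mol L⁻¹ (common ion dominates); [PO₄³⁻] = s.
Ksp = [Ag⁺]^3[PO₄³⁻] = (4.5×10⁻²)^3s
s = 4.6×10⁻¹⁸ / (4.5×10⁻²)^3 = 5.0×10⁻¹⁴
s = 5.0×10⁻¹⁴ mol L⁻¹

5.0×10⁻¹⁴ M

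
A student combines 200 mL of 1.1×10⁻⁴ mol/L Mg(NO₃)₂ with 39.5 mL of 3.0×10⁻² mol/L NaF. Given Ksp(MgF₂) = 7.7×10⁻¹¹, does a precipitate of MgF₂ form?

Yes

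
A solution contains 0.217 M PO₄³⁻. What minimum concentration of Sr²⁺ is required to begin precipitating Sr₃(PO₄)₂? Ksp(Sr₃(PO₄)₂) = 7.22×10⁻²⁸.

Each salt precipitates once Q = Ksp for that salt.
Sr₃(PO₄)₂(s) ⇌ 3 Sr²⁺(aq) + 2 PO₄³⁻(aq)
Ksp = [Sr²⁺]^3[PO₄³⁻]^2 = [Sr²⁺]^3(0.217)^2
[Sr²⁺]^3 = 7.22×10⁻²⁸ / (0.217)^2 = 1.53×10⁻²⁶
[Sr²⁺] = 2.48×10⁻⁹ M

2.48×10⁻⁹ M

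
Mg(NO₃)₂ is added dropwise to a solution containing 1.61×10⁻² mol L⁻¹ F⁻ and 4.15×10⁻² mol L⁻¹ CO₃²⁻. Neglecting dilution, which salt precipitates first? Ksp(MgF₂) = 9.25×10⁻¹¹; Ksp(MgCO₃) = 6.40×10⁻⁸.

A salt starts to precipitate once the ion product Q reaches its Ksp.
For MgF₂: [Mg²⁺] = (Ksp/[F⁻]^2) = 3.57×10⁻⁷ mol L⁻¹
For MgCO₃: [Mg²⁺] = (Ksp/[CO₃²⁻]) = 1.54×10⁻⁶ mol L⁻¹
The smaller threshold [Mg²⁺] is reached first, so MgF₂ precipitates first.

MgF₂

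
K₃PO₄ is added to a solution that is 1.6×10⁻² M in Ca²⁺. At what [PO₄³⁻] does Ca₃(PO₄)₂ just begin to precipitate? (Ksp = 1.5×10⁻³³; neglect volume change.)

Precipitation of each salt begins when its ion product equals Ksp.
Ca₃(PO₄)₂(s) ⇌ 3 Ca²⁺(aq) + 2 PO₄³⁻(aq)
Ksp = [Ca²⁺]^3[PO₄³⁻]^2 = [PO₄³⁻]^2(1.6×10⁻²)^3
[PO₄³⁻]^2 = 1.5×10⁻³³ / (1.6×10⁻²)^3 = 3.7×10⁻²⁸
[PO₄³⁻] = 1.9×10⁻¹⁴ M

1.9×10⁻¹⁴ M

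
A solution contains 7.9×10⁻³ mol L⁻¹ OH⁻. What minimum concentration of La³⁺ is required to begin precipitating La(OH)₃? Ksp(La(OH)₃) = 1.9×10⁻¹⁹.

Each salt precipitates once Q = Ksp for that salt.
La(OH)₃(s) ⇌ La³⁺(aq) + 3 OH⁻(aq)
Ksp = [La³⁺][OH⁻]^3 = [La³⁺](7.9×10⁻³)^3
[La³⁺] = 1.9×10⁻¹⁹ / (7.9×10⁻³)^3 = 3.9×10⁻¹³
[La³⁺] = 3.9×10⁻¹³ mol L⁻¹

3.9×10⁻¹³ M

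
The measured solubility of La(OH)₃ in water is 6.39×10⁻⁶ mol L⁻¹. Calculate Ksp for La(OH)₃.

La(OH)₃(s) ⇌ La³⁺(aq) + 3 OH⁻(aq)
Call the molar solubility s, so that [La³⁺] = s and [OH⁻] = 3s.
Ksp = [La³⁺][OH⁻]^3 = s · (3s)^3 = 27s^4
Ksp = 27 × (6.39×10⁻⁶)^4 = 4.50×10⁻²⁰

Ksp = 4.50×10⁻²⁰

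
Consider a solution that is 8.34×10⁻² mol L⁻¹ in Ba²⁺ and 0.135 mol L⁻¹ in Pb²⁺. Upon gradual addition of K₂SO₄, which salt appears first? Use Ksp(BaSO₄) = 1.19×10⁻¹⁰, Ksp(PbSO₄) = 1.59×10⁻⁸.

BaSO₄

The threshold for precipitation is Q = Ksp.
For BaSO₄: [SO₄²⁻] = (Ksp/[Ba²⁺]) = 1.43×10⁻⁹ mol L⁻¹
For PbSO₄: [SO₄²⁻] = (Ksp/[Pb²⁺]) = 1.18×10⁻⁷ mol L⁻¹
BaSO₄ requires the lower [SO₄²⁻], so it precipitates first.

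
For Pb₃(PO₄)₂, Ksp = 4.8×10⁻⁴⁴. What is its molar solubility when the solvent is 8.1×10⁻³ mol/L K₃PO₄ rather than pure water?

3.0×10⁻¹⁴ M

Pb₃(PO₄)₂(s) ⇌ 3 Pb²⁺(aq) + 2 PO₄³⁻(aq)
PO₄³⁻ is already present at 8.1×10⁻³ mol/L. If s mol/L of Pb₃(PO₄)₂ dissolves, [Pb²⁺] = 3s while [PO₄³⁻] ≈ 8.1×10⁻³ mol/L.
Ksp = [Pb²⁺]^3[PO₄³⁻]^2 = (3s)^3(8.1×10⁻³)^2
(3s)^3 = 4.8×10⁻⁴⁴ / (8.1×10⁻³)^2 = 7.3×10⁻⁴⁰
s = 3.0×10⁻¹⁴ mol/L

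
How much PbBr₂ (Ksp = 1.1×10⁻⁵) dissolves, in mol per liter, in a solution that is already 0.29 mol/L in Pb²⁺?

PbBr₂(s) ⇌ Pb²⁺(aq) + 2 Br⁻(aq)
Pb²⁺ is already present at 0.29 mol/L. If s mol/L of PbBr₂ dissolves, [Br⁻] = 2s while [Pb²⁺] ≈ 0.29 mol/L.
Ksp = [Pb²⁺][Br⁻]^2 = (0.29)(2s)^2
(2s)^2 = 1.1×10⁻⁵ / (0.29) = 3.8×10⁻⁵
s = 3.1×10⁻³ mol/L

3.1×10⁻³ M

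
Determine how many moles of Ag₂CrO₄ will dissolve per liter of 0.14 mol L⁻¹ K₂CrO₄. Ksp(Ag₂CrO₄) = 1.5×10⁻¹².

Ag₂CrO₄(s) ⇌ 2 Ag⁺(aq) + CrO₄²⁻(aq)
The solution already contains CrO₄²⁻ at 0.14 mol L⁻¹. Let s be the molar solubility of Ag₂CrO₄.
[CrO₄²⁻] ≈ 0.14 mol L⁻¹ (common ion dominates); [Ag⁺] = 2s.
Ksp = [Ag⁺]^2[CrO₄²⁻] = (2s)^2(0.14)
(2s)^2 = 1.5×10⁻¹² / (0.14) = 1.1×10⁻¹¹
s = 1.6×10⁻⁶ mol L⁻¹

1.6×10⁻⁶ M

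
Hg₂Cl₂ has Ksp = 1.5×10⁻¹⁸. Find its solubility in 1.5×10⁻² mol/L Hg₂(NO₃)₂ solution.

5.0×10⁻⁹ M

Hg₂Cl₂(s) ⇌ Hg₂²⁺(aq) + 2 Cl⁻(aq)
Hg₂²⁺ is already present at 1.5×10⁻² mol/L. If s mol/L of Hg₂Cl₂ dissolves, [Cl⁻] = 2s while [Hg₂²⁺] ≈ 1.5×10⁻² mol/L.
Ksp = [Hg₂²⁺][Cl⁻]^2 = (1.5×10⁻²)(2s)^2
(2s)^2 = 1.5×10⁻¹⁸ / (1.5×10⁻²) = 1.0×10⁻¹⁶
s = 5.0×10⁻⁹ mol/L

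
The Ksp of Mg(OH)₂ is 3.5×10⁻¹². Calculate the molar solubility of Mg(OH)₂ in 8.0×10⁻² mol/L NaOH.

5.5×10⁻¹⁰ M

Mg(OH)₂(s) ⇌ Mg²⁺(aq) + 2 OH⁻(aq)
The solution already contains OH⁻ at 8.0×10⁻² mol/L. Let s be the molar solubility of Mg(OH)₂.
[OH⁻] ≈ 8.0×10⁻² mol/L (common ion dominates); [Mg²⁺] = s.
Ksp = [Mg²⁺][OH⁻]^2 = s(8.0×10⁻²)^2
s = 3.5×10⁻¹² / (8.0×10⁻²)^2 = 5.5×10⁻¹⁰
s = 5.5×10⁻¹⁰ mol/L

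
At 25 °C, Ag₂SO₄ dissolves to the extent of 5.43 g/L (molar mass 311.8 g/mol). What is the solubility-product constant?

Ksp = 2.11×10⁻⁵

Molar solubility s = (5.43 g/L) / (311.8 g/mol) = 1.7415×10⁻² mol/L
Ag₂SO₄(s) ⇌ 2 Ag⁺(aq) + SO₄²⁻(aq)
If s mol/L of Ag₂SO₄ dissolves, [Ag⁺] = 2s and [SO₄²⁻] = s.
Ksp = [Ag⁺]^2[SO₄²⁻] = (2s)^2 · s = 4s^3
Ksp = 4 × (1.7415×10⁻²)^3 = 2.11×10⁻⁵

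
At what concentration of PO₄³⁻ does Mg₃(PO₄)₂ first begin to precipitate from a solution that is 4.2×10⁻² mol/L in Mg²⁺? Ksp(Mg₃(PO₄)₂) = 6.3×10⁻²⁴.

2.9×10⁻¹⁰ M

Precipitation of each salt begins when its ion product equals Ksp.
Mg₃(PO₄)₂(s) ⇌ 3 Mg²⁺(aq) + 2 PO₄³⁻(aq)
Ksp = [Mg²⁺]^3[PO₄³⁻]^2 = [PO₄³⁻]^2(4.2×10⁻²)^3
[PO₄³⁻]^2 = 6.3×10⁻²⁴ / (4.2×10⁻²)^3 = 8.5×10⁻²⁰
[PO₄³⁻] = 2.9×10⁻¹⁰ mol/L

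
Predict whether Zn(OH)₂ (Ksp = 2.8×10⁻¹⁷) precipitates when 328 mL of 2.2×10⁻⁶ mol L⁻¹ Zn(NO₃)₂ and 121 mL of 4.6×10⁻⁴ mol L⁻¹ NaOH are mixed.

Yes

Total volume after mixing = 328 + 121 = 449 mL.
[Zn²⁺] = (2.2×10⁻⁶)(328)/449 = 1.6×10⁻⁶ mol L⁻¹
[OH⁻] = (4.6×10⁻⁴)(121)/449 = 1.2×10⁻⁴ mol L⁻¹
Q = [Zn²⁺][OH⁻]^2 = 2.5×10⁻¹⁴
Since Q (2.5×10⁻¹⁴) exceeds Ksp (2.8×10⁻¹⁷), Zn(OH)₂ will precipitate.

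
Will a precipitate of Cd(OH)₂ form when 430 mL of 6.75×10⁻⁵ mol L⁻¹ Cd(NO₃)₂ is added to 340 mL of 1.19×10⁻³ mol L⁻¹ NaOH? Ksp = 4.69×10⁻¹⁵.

After mixing, V = 430 mL + 340 mL = 770 mL.
[Cd²⁺] = (6.75×10⁻⁵)(430)/770 = 3.77×10⁻⁵ mol L⁻¹
[OH⁻] = (1.19×10⁻³)(340)/770 = 5.25×10⁻⁴ mol L⁻¹
Q = [Cd²⁺][OH⁻]^2 = 1.04×10⁻¹¹
Q = 1.04×10⁻¹¹ > Ksp = 4.69×10⁻¹⁵, so the solution is supersaturated and Cd(OH)₂ precipitates.

Yes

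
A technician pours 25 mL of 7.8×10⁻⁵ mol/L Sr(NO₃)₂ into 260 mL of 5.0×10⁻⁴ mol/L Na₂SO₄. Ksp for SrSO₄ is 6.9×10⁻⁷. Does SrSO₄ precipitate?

Total volume after mixing = 25 + 260 = 285 mL.
[Sr²⁺] = (7.8×10⁻⁵)(25)/285 = 6.8×10⁻⁶ mol/L
[SO₄²⁻] = (5.0×10⁻⁴)(260)/285 = 4.6×10⁻⁴ mol/L
Q = [Sr²⁺][SO₄²⁻] = 3.1×10⁻⁹
Since Q (3.1×10⁻⁹) is less than Ksp (6.9×10⁻⁷), no SrSO₄ precipitates.

No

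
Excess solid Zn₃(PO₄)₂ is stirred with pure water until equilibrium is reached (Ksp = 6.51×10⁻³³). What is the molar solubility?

Zn₃(PO₄)₂(s) ⇌ 3 Zn²⁺(aq) + 2 PO₄³⁻(aq)
With molar solubility s: [Zn²⁺] = 3s, [PO₄³⁻] = 2s.
Ksp = [Zn²⁺]^3[PO₄³⁻]^2 = (3s)^3 · (2s)^2 = 108s^5
108s^5 = 6.51×10⁻³³  ⇒  s^5 = 6.03×10⁻³⁵
Taking the 5th root, s = 1.43×10⁻⁷ M.

1.43×10⁻⁷ M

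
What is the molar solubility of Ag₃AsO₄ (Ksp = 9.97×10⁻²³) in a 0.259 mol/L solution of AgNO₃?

Ag₃AsO₄(s) ⇌ 3 Ag⁺(aq) + AsO₄³⁻(aq)
Let s be the solubility of Ag₃AsO₄ here. The common ion gives [Ag⁺] ≈ 0.259 mol/L, and [AsO₄³⁻] = s.
Ksp = [Ag⁺]^3[AsO₄³⁻] = (0.259)^3s
s = 9.97×10⁻²³ / (0.259)^3 = 5.74×10⁻²¹
s = 5.74×10⁻²¹ mol/L

5.74×10⁻²¹ M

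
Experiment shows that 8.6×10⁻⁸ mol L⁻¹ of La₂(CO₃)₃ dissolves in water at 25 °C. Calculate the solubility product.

Ksp = 5.1×10⁻³⁴

La₂(CO₃)₃(s) ⇌ 2 La³⁺(aq) + 3 CO₃²⁻(aq)
With molar solubility s: [La³⁺] = 2s, [CO₃²⁻] = 3s.
Ksp = [La³⁺]^2[CO₃²⁻]^3 = (2s)^2 · (3s)^3 = 108s^5
Ksp = 108 × (8.6×10⁻⁸)^5 = 5.1×10⁻³⁴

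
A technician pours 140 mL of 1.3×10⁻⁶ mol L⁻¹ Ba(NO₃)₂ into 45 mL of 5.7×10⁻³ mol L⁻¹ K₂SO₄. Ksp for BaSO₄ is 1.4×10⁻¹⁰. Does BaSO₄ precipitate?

Yes

The combined volume is 185 mL.
[Ba²⁺] = (1.3×10⁻⁶)(140)/185 = 9.8×10⁻⁷ mol L⁻¹
[SO₄²⁻] = (5.7×10⁻³)(45)/185 = 1.4×10⁻³ mol L⁻¹
Q = [Ba²⁺][SO₄²⁻] = 1.4×10⁻⁹
Q = 1.4×10⁻⁹ > Ksp = 1.4×10⁻¹⁰, so the solution is supersaturated and BaSO₄ precipitates.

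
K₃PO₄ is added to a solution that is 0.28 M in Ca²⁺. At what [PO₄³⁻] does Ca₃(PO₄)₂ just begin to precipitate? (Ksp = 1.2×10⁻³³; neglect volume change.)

2.3×10⁻¹⁶ M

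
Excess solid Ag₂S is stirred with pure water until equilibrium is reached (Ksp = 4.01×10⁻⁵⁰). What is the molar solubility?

Ag₂S(s) ⇌ 2 Ag⁺(aq) + S²⁻(aq)
Call the molar solubility s, so that [Ag⁺] = 2s and [S²⁻] = s.
Ksp = [Ag⁺]^2[S²⁻] = (2s)^2 · s = 4s^3
4s^3 = 4.01×10⁻⁵⁰  ⇒  s^3 = 1.00×10⁻⁵⁰
s = (1.00×10⁻⁵⁰)^(1/3) = 2.16×10⁻¹⁷ M

2.16×10⁻¹⁷ M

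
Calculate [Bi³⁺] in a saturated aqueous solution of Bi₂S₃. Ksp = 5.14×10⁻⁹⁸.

2.73×10⁻²⁰ M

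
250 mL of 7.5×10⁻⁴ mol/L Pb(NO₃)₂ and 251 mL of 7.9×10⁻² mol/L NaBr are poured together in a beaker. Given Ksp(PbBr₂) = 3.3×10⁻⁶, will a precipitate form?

No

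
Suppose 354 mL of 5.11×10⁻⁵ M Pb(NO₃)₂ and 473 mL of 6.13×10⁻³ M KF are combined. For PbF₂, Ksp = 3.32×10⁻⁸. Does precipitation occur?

No

Total volume after mixing = 354 + 473 = 827 mL.
[Pb²⁺] = (5.11×10⁻⁵)(354)/827 = 2.19×10⁻⁵ M
[F⁻] = (6.13×10⁻³)(473)/827 = 3.51×10⁻³ M
Q = [Pb²⁺][F⁻]^2 = 2.69×10⁻¹⁰
Q < Ksp (2.69×10⁻¹⁰ vs 3.32×10⁻⁸); the solution remains unsaturated and no precipitate forms.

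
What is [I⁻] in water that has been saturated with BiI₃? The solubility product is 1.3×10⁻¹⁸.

4.4×10⁻⁵ M

BiI₃(s) ⇌ Bi³⁺(aq) + 3 I⁻(aq)
Call the molar solubility s, so that [Bi³⁺] = s and [I⁻] = 3s.
Ksp = [Bi³⁺][I⁻]^3 = s · (3s)^3 = 27s^4 = 1.3×10⁻¹⁸
s = 1.5×10⁻⁵ mol/L
[I⁻] = 3s = 4.4×10⁻⁵ mol/L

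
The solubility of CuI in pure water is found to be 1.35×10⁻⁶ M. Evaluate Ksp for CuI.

CuI(s) ⇌ Cu⁺(aq) + I⁻(aq)
Let s be the molar solubility. Then [Cu⁺] = s and [I⁻] = s.
Ksp = [Cu⁺][I⁻] = s · s = s^2
Ksp = (1.35×10⁻⁶)^2 = 1.82×10⁻¹²

Ksp = 1.82×10⁻¹²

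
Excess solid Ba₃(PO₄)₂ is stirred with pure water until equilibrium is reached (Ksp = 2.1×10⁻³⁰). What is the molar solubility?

4.5×10⁻⁷ M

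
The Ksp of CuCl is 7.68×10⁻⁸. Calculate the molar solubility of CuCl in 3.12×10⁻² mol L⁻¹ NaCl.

2.46×10⁻⁶ M

CuCl(s) ⇌ Cu⁺(aq) + Cl⁻(aq)
Let s be the solubility of CuCl here. The common ion gives [Cl⁻] ≈ 3.12×10⁻² mol L⁻¹, and [Cu⁺] = s.
Ksp = [Cu⁺][Cl⁻] = s(3.12×10⁻²)
s = 7.68×10⁻⁸ / (3.12×10⁻²) = 2.46×10⁻⁶
s = 2.46×10⁻⁶ mol L⁻¹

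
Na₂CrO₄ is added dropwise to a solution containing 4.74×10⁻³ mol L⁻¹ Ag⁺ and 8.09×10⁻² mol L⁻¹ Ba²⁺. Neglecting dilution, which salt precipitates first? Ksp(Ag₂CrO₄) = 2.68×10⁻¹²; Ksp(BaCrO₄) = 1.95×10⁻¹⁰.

Precipitation begins when Q = Ksp.
For Ag₂CrO₄: [CrO₄²⁻] = (Ksp/[Ag⁺]^2) = 1.19×10⁻⁷ mol L⁻¹
For BaCrO₄: [CrO₄²⁻] = (Ksp/[Ba²⁺]) = 2.41×10⁻⁹ mol L⁻¹
Since BaCrO₄ needs less CrO₄²⁻ to reach saturation, it precipitates first.

BaCrO₄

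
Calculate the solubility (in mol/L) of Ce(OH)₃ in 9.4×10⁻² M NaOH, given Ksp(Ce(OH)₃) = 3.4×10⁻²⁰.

Ce(OH)₃(s) ⇌ Ce³⁺(aq) + 3 OH⁻(aq)
OH⁻ is already present at 9.4×10⁻² M. If s mol/L of Ce(OH)₃ dissolves, [Ce³⁺] = s while [OH⁻] ≈ 9.4×10⁻² M.
Ksp = [Ce³⁺][OH⁻]^3 = s(9.4×10⁻²)^3
s = 3.4×10⁻²⁰ / (9.4×10⁻²)^3 = 4.1×10⁻¹⁷
s = 4.1×10⁻¹⁷ M

4.1×10⁻¹⁷ M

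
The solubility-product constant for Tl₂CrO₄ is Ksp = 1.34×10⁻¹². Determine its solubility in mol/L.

6.95×10⁻⁵ M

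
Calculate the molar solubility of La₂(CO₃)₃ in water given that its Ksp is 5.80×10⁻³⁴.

8.83×10⁻⁸ M

La₂(CO₃)₃(s) ⇌ 2 La³⁺(aq) + 3 CO₃²⁻(aq)
Let s be the molar solubility. Then [La³⁺] = 2s and [CO₃²⁻] = 3s.
Ksp = [La³⁺]^2[CO₃²⁻]^3 = (2s)^2 · (3s)^3 = 108s^5
108s^5 = 5.80×10⁻³⁴  ⇒  s^5 = 5.37×10⁻³⁶
s = (5.37×10⁻³⁶)^(1/5) = 8.83×10⁻⁸ mol/L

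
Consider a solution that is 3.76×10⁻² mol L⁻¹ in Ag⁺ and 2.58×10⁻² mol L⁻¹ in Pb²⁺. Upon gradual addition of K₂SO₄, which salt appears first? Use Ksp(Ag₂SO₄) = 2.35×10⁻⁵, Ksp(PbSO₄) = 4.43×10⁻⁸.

PbSO₄

Precipitation begins when Q = Ksp.
For Ag₂SO₄: [SO₄²⁻] = (Ksp/[Ag⁺]^2) = 1.66×10⁻² mol L⁻¹
For PbSO₄: [SO₄²⁻] = (Ksp/[Pb²⁺]) = 1.72×10⁻⁶ mol L⁻¹
The smaller threshold [SO₄²⁻] is reached first, so PbSO₄ precipitates first.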